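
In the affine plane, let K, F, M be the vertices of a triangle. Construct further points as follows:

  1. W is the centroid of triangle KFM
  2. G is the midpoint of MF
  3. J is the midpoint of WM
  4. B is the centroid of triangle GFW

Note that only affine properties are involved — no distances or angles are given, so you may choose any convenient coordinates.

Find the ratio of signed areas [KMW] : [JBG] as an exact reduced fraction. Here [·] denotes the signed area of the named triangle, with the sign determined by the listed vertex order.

[KMW]:[JBG] = -6

Assign K = (0, 0), F = (1, 0), M = (0, 1) — the answer is frame-independent, so this choice is without loss of generality.
1. W is the centroid of triangle KFM ⇒ W = (1/3, 1/3)
2. G is the midpoint of MF ⇒ G = (1/2, 1/2)
3. J is the midpoint of WM ⇒ J = (1/6, 2/3)
4. B is the centroid of triangle GFW ⇒ B = (11/18, 5/18)
2·[KMW] = -1/3, 2·[JBG] = 1/18
[KMW]:[JBG] = -1/3:1/18 = -6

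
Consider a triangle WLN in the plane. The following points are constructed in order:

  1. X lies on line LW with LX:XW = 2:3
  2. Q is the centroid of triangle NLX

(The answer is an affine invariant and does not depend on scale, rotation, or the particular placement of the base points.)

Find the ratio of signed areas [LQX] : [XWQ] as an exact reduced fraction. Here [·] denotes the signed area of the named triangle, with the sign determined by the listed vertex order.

Set W = (0, 0), L = (1, 0), N = (0, 1); any affine frame gives the same invariant.
1. X lies on line LW with LX:XW = 2:3 ⇒ X = (3/5, 0)
2. Q is the centroid of triangle NLX ⇒ Q = (8/15, 1/3)
2·[LQX] = 2/15, 2·[XWQ] = -1/5
[LQX]:[XWQ] = 2/15:-1/5 = -2/3

[LQX]:[XWQ] = -2/3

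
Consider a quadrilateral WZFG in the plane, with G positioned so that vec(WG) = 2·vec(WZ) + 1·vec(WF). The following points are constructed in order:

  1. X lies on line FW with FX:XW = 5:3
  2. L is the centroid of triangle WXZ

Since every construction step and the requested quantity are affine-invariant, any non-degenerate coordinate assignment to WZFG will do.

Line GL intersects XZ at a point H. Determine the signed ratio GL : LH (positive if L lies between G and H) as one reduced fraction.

Assign W = (0, 0), Z = (1, 0), F = (0, 1), G = (2, 1) — the answer is frame-independent, so this choice is without loss of generality.
1. X lies on line FW with FX:XW = 5:3 ⇒ X = (0, 3/8)
2. L is the centroid of triangle WXZ ⇒ L = (1/3, 1/8)
line GL meets XZ at H = (17/36, 19/96)
L = G + t·(H−G) with t = 12/11, so GL:LH = 12/11:-1/11

GL:LH = -12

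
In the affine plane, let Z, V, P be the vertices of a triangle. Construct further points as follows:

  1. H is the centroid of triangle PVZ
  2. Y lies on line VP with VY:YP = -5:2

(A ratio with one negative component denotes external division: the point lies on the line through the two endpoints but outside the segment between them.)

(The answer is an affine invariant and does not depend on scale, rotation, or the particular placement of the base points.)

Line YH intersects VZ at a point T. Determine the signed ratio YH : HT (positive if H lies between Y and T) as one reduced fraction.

Work in coordinates with Z = (0, 0), V = (1, 0), P = (0, 1).
1. H is the centroid of triangle PVZ ⇒ H = (1/3, 1/3)
2. Y lies on line VP with VY:YP = -5:2 ⇒ Y = (-2/3, 5/3)
line YH meets VZ at T = (7/12, 0)
H = Y + t·(T−Y) with t = 4/5, so YH:HT = 4/5:1/5

YH:HT = 4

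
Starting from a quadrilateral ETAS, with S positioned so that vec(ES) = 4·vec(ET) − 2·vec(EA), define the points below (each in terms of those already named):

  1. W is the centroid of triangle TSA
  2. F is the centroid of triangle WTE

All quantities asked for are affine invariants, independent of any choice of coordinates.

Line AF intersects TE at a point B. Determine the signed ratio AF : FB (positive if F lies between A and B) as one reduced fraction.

Choose coordinates E = (0, 0), T = (1, 0), A = (0, 1), S = (4, -2).
1. W is the centroid of triangle TSA ⇒ W = (5/3, -1/3)
2. F is the centroid of triangle WTE ⇒ F = (8/9, -1/9)
line AF meets TE at B = (4/5, 0)
F = A + t·(B−A) with t = 10/9, so AF:FB = 10/9:-1/9

AF:FB = -10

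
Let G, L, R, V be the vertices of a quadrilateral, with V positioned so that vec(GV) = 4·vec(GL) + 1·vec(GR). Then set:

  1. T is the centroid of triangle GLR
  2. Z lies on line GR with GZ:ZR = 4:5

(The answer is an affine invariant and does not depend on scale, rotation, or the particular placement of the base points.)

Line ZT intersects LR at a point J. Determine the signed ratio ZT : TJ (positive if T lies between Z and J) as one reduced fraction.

ZT:TJ = 2/3

Set G = (0, 0), L = (1, 0), R = (0, 1), V = (4, 1); any affine frame gives the same invariant.
1. T is the centroid of triangle GLR ⇒ T = (1/3, 1/3)
2. Z lies on line GR with GZ:ZR = 4:5 ⇒ Z = (0, 4/9)
line ZT meets LR at J = (5/6, 1/6)
T = Z + t·(J−Z) with t = 2/5, so ZT:TJ = 2/5:3/5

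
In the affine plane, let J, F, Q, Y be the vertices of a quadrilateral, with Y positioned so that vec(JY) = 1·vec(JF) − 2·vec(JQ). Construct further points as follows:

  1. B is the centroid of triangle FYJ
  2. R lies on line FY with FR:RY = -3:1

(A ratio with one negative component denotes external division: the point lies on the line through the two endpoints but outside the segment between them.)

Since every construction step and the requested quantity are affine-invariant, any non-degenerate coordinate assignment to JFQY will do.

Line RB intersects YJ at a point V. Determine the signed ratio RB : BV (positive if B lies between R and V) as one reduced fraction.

Choose coordinates J = (0, 0), F = (1, 0), Q = (0, 1), Y = (1, -2).
1. B is the centroid of triangle FYJ ⇒ B = (2/3, -2/3)
2. R lies on line FY with FR:RY = -3:1 ⇒ R = (1, -3)
line RB meets YJ at V = (4/5, -8/5)
B = R + t·(V−R) with t = 5/3, so RB:BV = 5/3:-2/3

RB:BV = -5/2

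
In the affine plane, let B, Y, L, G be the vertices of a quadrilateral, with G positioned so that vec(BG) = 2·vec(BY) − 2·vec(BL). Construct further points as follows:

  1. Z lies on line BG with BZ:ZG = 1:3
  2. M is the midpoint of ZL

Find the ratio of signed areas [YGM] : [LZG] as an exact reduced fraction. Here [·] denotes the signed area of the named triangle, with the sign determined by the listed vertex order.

[YGM]:[LZG] = -5/6

Choose coordinates B = (0, 0), Y = (1, 0), L = (0, 1), G = (2, -2).
1. Z lies on line BG with BZ:ZG = 1:3 ⇒ Z = (1/2, -1/2)
2. M is the midpoint of ZL ⇒ M = (1/4, 1/4)
2·[YGM] = -5/4, 2·[LZG] = 3/2
[YGM]:[LZG] = -5/4:3/2 = -5/6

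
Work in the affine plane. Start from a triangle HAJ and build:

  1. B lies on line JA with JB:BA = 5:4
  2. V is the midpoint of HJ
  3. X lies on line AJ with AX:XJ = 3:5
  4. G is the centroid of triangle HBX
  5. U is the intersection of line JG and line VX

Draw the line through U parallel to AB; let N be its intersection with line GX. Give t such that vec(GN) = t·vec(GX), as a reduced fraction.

t = 8/35

Work in coordinates with H = (0, 0), A = (1, 0), J = (0, 1).
1. B lies on line JA with JB:BA = 5:4 ⇒ B = (5/9, 4/9)
2. V is the midpoint of HJ ⇒ V = (0, 1/2)
3. X lies on line AJ with AX:XJ = 3:5 ⇒ X = (5/8, 3/8)
4. G is the centroid of triangle HBX ⇒ G = (85/216, 59/216)
5. U is the intersection of line JG and line VX ⇒ U = (17/56, 123/280)
through U parallel to AB: direction (-4/9, 4/9); meets GX at N = (25/56, 83/280)
N = G + t·(X−G) with t = 8/35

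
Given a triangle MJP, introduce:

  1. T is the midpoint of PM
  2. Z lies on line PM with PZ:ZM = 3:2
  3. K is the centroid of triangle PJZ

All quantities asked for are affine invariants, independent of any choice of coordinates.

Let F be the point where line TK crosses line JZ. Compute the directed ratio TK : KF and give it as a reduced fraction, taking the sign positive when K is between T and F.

Set M = (0, 0), J = (1, 0), P = (0, 1); any affine frame gives the same invariant.
1. T is the midpoint of PM ⇒ T = (0, 1/2)
2. Z lies on line PM with PZ:ZM = 3:2 ⇒ Z = (0, 2/5)
3. K is the centroid of triangle PJZ ⇒ K = (1/3, 7/15)
line TK meets JZ at F = (-1/3, 8/15)
K = T + t·(F−T) with t = -1, so TK:KF = -1:2

TK:KF = -1/2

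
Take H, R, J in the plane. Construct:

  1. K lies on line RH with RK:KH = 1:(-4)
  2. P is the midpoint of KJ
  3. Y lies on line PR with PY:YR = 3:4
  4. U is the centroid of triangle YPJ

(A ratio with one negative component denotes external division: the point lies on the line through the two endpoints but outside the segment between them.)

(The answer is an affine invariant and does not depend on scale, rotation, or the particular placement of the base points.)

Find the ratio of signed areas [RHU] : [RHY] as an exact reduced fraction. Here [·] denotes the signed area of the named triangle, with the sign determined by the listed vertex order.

[RHU]:[RHY] = 25/12

Choose coordinates H = (0, 0), R = (1, 0), J = (0, 1).
1. K lies on line RH with RK:KH = 1:(-4) ⇒ K = (4/3, 0)
2. P is the midpoint of KJ ⇒ P = (2/3, 1/2)
3. Y lies on line PR with PY:YR = 3:4 ⇒ Y = (17/21, 2/7)
4. U is the centroid of triangle YPJ ⇒ U = (31/63, 25/42)
2·[RHU] = -25/42, 2·[RHY] = -2/7
[RHU]:[RHY] = -25/42:-2/7 = 25/12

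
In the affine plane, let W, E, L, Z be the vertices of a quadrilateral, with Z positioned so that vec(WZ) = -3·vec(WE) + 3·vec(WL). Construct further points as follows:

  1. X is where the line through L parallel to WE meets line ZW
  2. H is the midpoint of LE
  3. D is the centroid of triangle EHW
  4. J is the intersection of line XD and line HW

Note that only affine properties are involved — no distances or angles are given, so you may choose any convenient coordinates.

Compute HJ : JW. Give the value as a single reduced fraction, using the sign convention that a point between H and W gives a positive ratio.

Work in coordinates with W = (0, 0), E = (1, 0), L = (0, 1), Z = (-3, 3).
1. X is where the line through L parallel to WE meets line ZW ⇒ X = (-1, 1)
2. H is the midpoint of LE ⇒ H = (1/2, 1/2)
3. D is the centroid of triangle EHW ⇒ D = (1/2, 1/6)
4. J is the intersection of line XD and line HW ⇒ J = (2/7, 2/7)
J = H + t·(W−H) with t = 3/7, so HJ:JW = t:(1−t) = 3/7:4/7

HJ:JW = 3/4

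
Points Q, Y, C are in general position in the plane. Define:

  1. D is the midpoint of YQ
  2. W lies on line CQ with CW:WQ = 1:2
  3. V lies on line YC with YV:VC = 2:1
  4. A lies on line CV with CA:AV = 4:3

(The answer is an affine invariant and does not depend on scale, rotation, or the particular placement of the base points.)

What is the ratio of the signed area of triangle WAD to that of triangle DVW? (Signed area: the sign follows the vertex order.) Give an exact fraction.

Assign Q = (0, 0), Y = (1, 0), C = (0, 1) — the answer is frame-independent, so this choice is without loss of generality.
1. D is the midpoint of YQ ⇒ D = (1/2, 0)
2. W lies on line CQ with CW:WQ = 1:2 ⇒ W = (0, 2/3)
3. V lies on line YC with YV:VC = 2:1 ⇒ V = (1/3, 2/3)
4. A lies on line CV with CA:AV = 4:3 ⇒ A = (4/21, 17/21)
2·[WAD] = -25/126, 2·[DVW] = 2/9
[WAD]:[DVW] = -25/126:2/9 = -25/28

[WAD]:[DVW] = -25/28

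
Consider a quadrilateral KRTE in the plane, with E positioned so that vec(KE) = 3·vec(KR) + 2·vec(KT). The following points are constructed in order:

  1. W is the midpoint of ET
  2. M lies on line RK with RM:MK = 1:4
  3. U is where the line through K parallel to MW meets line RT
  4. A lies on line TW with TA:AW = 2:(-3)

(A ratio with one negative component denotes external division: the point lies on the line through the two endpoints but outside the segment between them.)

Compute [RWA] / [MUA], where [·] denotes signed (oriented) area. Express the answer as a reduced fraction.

Set K = (0, 0), R = (1, 0), T = (0, 1), E = (3, 2); any affine frame gives the same invariant.
1. W is the midpoint of ET ⇒ W = (3/2, 3/2)
2. M lies on line RK with RM:MK = 1:4 ⇒ M = (4/5, 0)
3. U is where the line through K parallel to MW meets line RT ⇒ U = (7/22, 15/22)
4. A lies on line TW with TA:AW = 2:(-3) ⇒ A = (-3, 0)
2·[RWA] = 6, 2·[MUA] = 57/22
[RWA]:[MUA] = 6:57/22 = 44/19

[RWA]:[MUA] = 44/19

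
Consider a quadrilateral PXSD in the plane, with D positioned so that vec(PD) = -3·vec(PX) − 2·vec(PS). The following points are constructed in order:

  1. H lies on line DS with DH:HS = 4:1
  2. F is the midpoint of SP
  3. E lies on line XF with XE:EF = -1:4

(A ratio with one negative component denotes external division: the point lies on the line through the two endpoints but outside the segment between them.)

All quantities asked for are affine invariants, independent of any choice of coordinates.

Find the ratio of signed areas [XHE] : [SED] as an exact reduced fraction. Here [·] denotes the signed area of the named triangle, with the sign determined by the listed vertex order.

[XHE]:[SED] = -4/225

Work in coordinates with P = (0, 0), X = (1, 0), S = (0, 1), D = (-3, -2).
1. H lies on line DS with DH:HS = 4:1 ⇒ H = (-3/5, 2/5)
2. F is the midpoint of SP ⇒ F = (0, 1/2)
3. E lies on line XF with XE:EF = -1:4 ⇒ E = (4/3, -1/6)
2·[XHE] = 2/15, 2·[SED] = -15/2
[XHE]:[SED] = 2/15:-15/2 = -4/225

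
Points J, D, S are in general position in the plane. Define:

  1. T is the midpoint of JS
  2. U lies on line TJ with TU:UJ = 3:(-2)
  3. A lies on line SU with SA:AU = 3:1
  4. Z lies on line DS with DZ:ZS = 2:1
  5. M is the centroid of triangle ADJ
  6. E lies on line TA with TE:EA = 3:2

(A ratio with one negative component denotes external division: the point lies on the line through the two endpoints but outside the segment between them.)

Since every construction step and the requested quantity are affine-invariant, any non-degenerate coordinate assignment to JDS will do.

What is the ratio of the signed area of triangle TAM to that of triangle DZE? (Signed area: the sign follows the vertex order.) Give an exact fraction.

Set J = (0, 0), D = (1, 0), S = (0, 1); any affine frame gives the same invariant.
1. T is the midpoint of JS ⇒ T = (0, 1/2)
2. U lies on line TJ with TU:UJ = 3:(-2) ⇒ U = (0, -1)
3. A lies on line SU with SA:AU = 3:1 ⇒ A = (0, -1/2)
4. Z lies on line DS with DZ:ZS = 2:1 ⇒ Z = (1/3, 2/3)
5. M is the centroid of triangle ADJ ⇒ M = (1/3, -1/6)
6. E lies on line TA with TE:EA = 3:2 ⇒ E = (0, -1/10)
2·[TAM] = 1/3, 2·[DZE] = 11/15
[TAM]:[DZE] = 1/3:11/15 = 5/11

[TAM]:[DZE] = 5/11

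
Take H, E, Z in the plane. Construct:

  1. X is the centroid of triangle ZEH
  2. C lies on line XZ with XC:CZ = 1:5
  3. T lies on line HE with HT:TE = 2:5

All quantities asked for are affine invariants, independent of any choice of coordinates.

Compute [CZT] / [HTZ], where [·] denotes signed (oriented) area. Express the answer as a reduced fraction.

Set H = (0, 0), E = (1, 0), Z = (0, 1); any affine frame gives the same invariant.
1. X is the centroid of triangle ZEH ⇒ X = (1/3, 1/3)
2. C lies on line XZ with XC:CZ = 1:5 ⇒ C = (5/18, 4/9)
3. T lies on line HE with HT:TE = 2:5 ⇒ T = (2/7, 0)
2·[CZT] = 5/42, 2·[HTZ] = 2/7
[CZT]:[HTZ] = 5/42:2/7 = 5/12

[CZT]:[HTZ] = 5/12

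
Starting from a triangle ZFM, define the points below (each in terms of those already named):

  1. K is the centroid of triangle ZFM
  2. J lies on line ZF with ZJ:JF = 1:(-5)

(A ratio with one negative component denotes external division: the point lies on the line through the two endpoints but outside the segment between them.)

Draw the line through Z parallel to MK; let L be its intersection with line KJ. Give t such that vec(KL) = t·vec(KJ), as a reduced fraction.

t = 2/3

Work in coordinates with Z = (0, 0), F = (1, 0), M = (0, 1).
1. K is the centroid of triangle ZFM ⇒ K = (1/3, 1/3)
2. J lies on line ZF with ZJ:JF = 1:(-5) ⇒ J = (-1/4, 0)
through Z parallel to MK: direction (1/3, -2/3); meets KJ at L = (-1/18, 1/9)
L = K + t·(J−K) with t = 2/3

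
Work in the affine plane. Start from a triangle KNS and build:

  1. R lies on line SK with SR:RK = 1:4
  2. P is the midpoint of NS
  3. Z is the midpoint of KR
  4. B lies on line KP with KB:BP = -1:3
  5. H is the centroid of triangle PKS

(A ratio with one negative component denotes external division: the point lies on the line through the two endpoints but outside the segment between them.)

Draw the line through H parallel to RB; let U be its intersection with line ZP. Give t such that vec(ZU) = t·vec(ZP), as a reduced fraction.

Work in coordinates with K = (0, 0), N = (1, 0), S = (0, 1).
1. R lies on line SK with SR:RK = 1:4 ⇒ R = (0, 4/5)
2. P is the midpoint of NS ⇒ P = (1/2, 1/2)
3. Z is the midpoint of KR ⇒ Z = (0, 2/5)
4. B lies on line KP with KB:BP = -1:3 ⇒ B = (-1/4, -1/4)
5. H is the centroid of triangle PKS ⇒ H = (1/6, 1/2)
through H parallel to RB: direction (-1/4, -21/20); meets ZP at U = (3/20, 43/100)
U = Z + t·(P−Z) with t = 3/10

t = 3/10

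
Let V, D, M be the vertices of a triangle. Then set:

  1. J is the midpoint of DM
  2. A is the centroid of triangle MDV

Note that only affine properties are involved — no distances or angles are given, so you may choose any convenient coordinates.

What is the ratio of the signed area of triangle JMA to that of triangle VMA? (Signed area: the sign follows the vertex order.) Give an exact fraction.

Work in coordinates with V = (0, 0), D = (1, 0), M = (0, 1).
1. J is the midpoint of DM ⇒ J = (1/2, 1/2)
2. A is the centroid of triangle MDV ⇒ A = (1/3, 1/3)
2·[JMA] = 1/6, 2·[VMA] = -1/3
[JMA]:[VMA] = 1/6:-1/3 = -1/2

[JMA]:[VMA] = -1/2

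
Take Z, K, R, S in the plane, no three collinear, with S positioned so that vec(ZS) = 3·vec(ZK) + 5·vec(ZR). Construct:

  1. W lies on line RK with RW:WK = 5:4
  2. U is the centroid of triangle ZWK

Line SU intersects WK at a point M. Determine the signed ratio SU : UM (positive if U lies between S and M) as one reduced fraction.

SU:UM = -22

Work in coordinates with Z = (0, 0), K = (1, 0), R = (0, 1), S = (3, 5).
1. W lies on line RK with RW:WK = 5:4 ⇒ W = (5/9, 4/9)
2. U is the centroid of triangle ZWK ⇒ U = (14/27, 4/27)
line SU meets WK at M = (125/198, 73/198)
U = S + t·(M−S) with t = 22/21, so SU:UM = 22/21:-1/21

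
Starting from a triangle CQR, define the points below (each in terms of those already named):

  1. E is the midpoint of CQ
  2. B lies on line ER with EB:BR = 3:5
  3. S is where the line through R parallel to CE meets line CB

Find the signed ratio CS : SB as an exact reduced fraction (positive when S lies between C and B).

Set C = (0, 0), Q = (1, 0), R = (0, 1); any affine frame gives the same invariant.
1. E is the midpoint of CQ ⇒ E = (1/2, 0)
2. B lies on line ER with EB:BR = 3:5 ⇒ B = (5/16, 3/8)
3. S is where the line through R parallel to CE meets line CB ⇒ S = (5/6, 1)
S = C + t·(B−C) with t = 8/3, so CS:SB = t:(1−t) = 8/3:-5/3

CS:SB = -8/5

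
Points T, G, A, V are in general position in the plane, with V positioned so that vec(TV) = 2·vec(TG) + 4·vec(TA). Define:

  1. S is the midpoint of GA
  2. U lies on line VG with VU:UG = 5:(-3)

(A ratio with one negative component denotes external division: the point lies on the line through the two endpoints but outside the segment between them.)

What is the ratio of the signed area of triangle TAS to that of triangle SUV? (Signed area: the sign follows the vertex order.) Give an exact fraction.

[TAS]:[SUV] = -2/25

Set T = (0, 0), G = (1, 0), A = (0, 1), V = (2, 4); any affine frame gives the same invariant.
1. S is the midpoint of GA ⇒ S = (1/2, 1/2)
2. U lies on line VG with VU:UG = 5:(-3) ⇒ U = (-1/2, -6)
2·[TAS] = -1/2, 2·[SUV] = 25/4
[TAS]:[SUV] = -1/2:25/4 = -2/25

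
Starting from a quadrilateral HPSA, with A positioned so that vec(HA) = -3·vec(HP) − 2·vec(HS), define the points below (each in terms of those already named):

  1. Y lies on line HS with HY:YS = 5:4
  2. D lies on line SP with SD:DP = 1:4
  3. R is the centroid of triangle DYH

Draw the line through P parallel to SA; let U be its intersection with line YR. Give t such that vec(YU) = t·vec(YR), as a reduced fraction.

t = 210/23

Set H = (0, 0), P = (1, 0), S = (0, 1), A = (-3, -2); any affine frame gives the same invariant.
1. Y lies on line HS with HY:YS = 5:4 ⇒ Y = (0, 5/9)
2. D lies on line SP with SD:DP = 1:4 ⇒ D = (1/5, 4/5)
3. R is the centroid of triangle DYH ⇒ R = (1/15, 61/135)
through P parallel to SA: direction (-3, -3); meets YR at U = (14/23, -9/23)
U = Y + t·(R−Y) with t = 210/23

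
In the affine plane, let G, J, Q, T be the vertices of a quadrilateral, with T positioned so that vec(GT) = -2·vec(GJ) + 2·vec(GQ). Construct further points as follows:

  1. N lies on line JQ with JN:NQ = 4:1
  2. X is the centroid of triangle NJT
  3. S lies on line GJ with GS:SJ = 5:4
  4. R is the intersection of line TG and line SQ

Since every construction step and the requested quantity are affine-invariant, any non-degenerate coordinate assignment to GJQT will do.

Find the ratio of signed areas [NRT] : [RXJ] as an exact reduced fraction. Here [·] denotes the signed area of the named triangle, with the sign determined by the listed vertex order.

Assign G = (0, 0), J = (1, 0), Q = (0, 1), T = (-2, 2) — the answer is frame-independent, so this choice is without loss of generality.
1. N lies on line JQ with JN:NQ = 4:1 ⇒ N = (1/5, 4/5)
2. X is the centroid of triangle NJT ⇒ X = (-4/15, 14/15)
3. S lies on line GJ with GS:SJ = 5:4 ⇒ S = (5/9, 0)
4. R is the intersection of line TG and line SQ ⇒ R = (5/4, -5/4)
2·[NRT] = -13/4, 2·[RXJ] = -27/20
[NRT]:[RXJ] = -13/4:-27/20 = 65/27

[NRT]:[RXJ] = 65/27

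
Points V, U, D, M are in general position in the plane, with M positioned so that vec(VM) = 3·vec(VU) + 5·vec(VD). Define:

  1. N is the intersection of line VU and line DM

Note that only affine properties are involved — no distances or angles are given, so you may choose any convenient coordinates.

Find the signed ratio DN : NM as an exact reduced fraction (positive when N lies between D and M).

Choose coordinates V = (0, 0), U = (1, 0), D = (0, 1), M = (3, 5).
1. N is the intersection of line VU and line DM ⇒ N = (-3/4, 0)
N = D + t·(M−D) with t = -1/4, so DN:NM = t:(1−t) = -1/4:5/4

DN:NM = -1/5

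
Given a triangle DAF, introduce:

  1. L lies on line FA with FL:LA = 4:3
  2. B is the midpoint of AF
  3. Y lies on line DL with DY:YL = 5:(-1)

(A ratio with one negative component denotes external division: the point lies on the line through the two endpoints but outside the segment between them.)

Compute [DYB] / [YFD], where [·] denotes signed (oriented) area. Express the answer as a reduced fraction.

Set D = (0, 0), A = (1, 0), F = (0, 1); any affine frame gives the same invariant.
1. L lies on line FA with FL:LA = 4:3 ⇒ L = (4/7, 3/7)
2. B is the midpoint of AF ⇒ B = (1/2, 1/2)
3. Y lies on line DL with DY:YL = 5:(-1) ⇒ Y = (5/7, 15/28)
2·[DYB] = 5/56, 2·[YFD] = 5/7
[DYB]:[YFD] = 5/56:5/7 = 1/8

[DYB]:[YFD] = 1/8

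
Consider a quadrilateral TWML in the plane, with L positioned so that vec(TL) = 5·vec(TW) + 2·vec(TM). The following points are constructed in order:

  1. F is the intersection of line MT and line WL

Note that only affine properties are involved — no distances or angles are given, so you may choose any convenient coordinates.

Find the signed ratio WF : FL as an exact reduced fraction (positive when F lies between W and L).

WF:FL = -1/5

Assign T = (0, 0), W = (1, 0), M = (0, 1), L = (5, 2) — the answer is frame-independent, so this choice is without loss of generality.
1. F is the intersection of line MT and line WL ⇒ F = (0, -1/2)
F = W + t·(L−W) with t = -1/4, so WF:FL = t:(1−t) = -1/4:5/4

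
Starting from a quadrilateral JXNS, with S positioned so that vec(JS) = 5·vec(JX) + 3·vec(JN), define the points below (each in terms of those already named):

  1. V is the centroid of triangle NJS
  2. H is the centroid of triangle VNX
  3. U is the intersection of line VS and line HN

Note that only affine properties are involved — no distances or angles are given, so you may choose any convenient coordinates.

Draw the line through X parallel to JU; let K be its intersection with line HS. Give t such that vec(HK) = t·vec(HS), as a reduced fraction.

Work in coordinates with J = (0, 0), X = (1, 0), N = (0, 1), S = (5, 3).
1. V is the centroid of triangle NJS ⇒ V = (5/3, 4/3)
2. H is the centroid of triangle VNX ⇒ H = (8/9, 7/9)
3. U is the intersection of line VS and line HN ⇒ U = (2/3, 5/6)
through X parallel to JU: direction (2/3, 5/6); meets HS at K = (229/105, 31/21)
K = H + t·(S−H) with t = 11/35

t = 11/35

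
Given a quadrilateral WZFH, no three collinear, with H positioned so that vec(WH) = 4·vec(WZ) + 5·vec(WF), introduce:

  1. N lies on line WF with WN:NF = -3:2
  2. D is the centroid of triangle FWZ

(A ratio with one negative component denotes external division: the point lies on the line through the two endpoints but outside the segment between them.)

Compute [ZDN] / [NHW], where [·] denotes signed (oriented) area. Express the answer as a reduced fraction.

Set W = (0, 0), Z = (1, 0), F = (0, 1), H = (4, 5); any affine frame gives the same invariant.
1. N lies on line WF with WN:NF = -3:2 ⇒ N = (0, 3)
2. D is the centroid of triangle FWZ ⇒ D = (1/3, 1/3)
2·[ZDN] = -5/3, 2·[NHW] = -12
[ZDN]:[NHW] = -5/3:-12 = 5/36

[ZDN]:[NHW] = 5/36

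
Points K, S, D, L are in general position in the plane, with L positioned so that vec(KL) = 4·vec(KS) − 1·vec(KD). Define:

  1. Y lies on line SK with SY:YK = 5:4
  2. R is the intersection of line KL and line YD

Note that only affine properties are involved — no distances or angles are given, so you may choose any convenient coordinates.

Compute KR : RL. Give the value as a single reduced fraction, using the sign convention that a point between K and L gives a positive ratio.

KR:RL = 1/7

Choose coordinates K = (0, 0), S = (1, 0), D = (0, 1), L = (4, -1).
1. Y lies on line SK with SY:YK = 5:4 ⇒ Y = (4/9, 0)
2. R is the intersection of line KL and line YD ⇒ R = (1/2, -1/8)
R = K + t·(L−K) with t = 1/8, so KR:RL = t:(1−t) = 1/8:7/8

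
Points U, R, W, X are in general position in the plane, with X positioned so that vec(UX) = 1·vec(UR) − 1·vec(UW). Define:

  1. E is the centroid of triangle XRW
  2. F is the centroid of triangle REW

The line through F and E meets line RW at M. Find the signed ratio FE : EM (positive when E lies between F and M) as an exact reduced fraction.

Choose coordinates U = (0, 0), R = (1, 0), W = (0, 1), X = (1, -1).
1. E is the centroid of triangle XRW ⇒ E = (2/3, 0)
2. F is the centroid of triangle REW ⇒ F = (5/9, 1/3)
line FE meets RW at M = (1/2, 1/2)
E = F + t·(M−F) with t = -2, so FE:EM = -2:3

FE:EM = -2/3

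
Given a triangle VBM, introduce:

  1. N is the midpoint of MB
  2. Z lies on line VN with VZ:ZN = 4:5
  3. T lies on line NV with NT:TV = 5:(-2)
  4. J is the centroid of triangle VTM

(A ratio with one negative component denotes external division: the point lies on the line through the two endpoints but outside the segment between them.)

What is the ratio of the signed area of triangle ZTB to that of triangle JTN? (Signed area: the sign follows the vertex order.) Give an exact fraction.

Assign V = (0, 0), B = (1, 0), M = (0, 1) — the answer is frame-independent, so this choice is without loss of generality.
1. N is the midpoint of MB ⇒ N = (1/2, 1/2)
2. Z lies on line VN with VZ:ZN = 4:5 ⇒ Z = (2/9, 2/9)
3. T lies on line NV with NT:TV = 5:(-2) ⇒ T = (-1/3, -1/3)
4. J is the centroid of triangle VTM ⇒ J = (-1/9, 2/9)
2·[ZTB] = 5/9, 2·[JTN] = 5/18
[ZTB]:[JTN] = 5/9:5/18 = 2

[ZTB]:[JTN] = 2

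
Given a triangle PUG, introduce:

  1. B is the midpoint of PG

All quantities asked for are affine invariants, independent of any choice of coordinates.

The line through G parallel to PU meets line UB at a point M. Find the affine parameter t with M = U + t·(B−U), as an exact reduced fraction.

Choose coordinates P = (0, 0), U = (1, 0), G = (0, 1).
1. B is the midpoint of PG ⇒ B = (0, 1/2)
through G parallel to PU: direction (1, 0); meets UB at M = (-1, 1)
M = U + t·(B−U) with t = 2

t = 2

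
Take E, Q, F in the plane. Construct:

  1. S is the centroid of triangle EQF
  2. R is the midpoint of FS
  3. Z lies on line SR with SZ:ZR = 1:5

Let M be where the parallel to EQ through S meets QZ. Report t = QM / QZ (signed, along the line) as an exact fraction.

t = 6/7

Work in coordinates with E = (0, 0), Q = (1, 0), F = (0, 1).
1. S is the centroid of triangle EQF ⇒ S = (1/3, 1/3)
2. R is the midpoint of FS ⇒ R = (1/6, 2/3)
3. Z lies on line SR with SZ:ZR = 1:5 ⇒ Z = (11/36, 7/18)
through S parallel to EQ: direction (1, 0); meets QZ at M = (17/42, 1/3)
M = Q + t·(Z−Q) with t = 6/7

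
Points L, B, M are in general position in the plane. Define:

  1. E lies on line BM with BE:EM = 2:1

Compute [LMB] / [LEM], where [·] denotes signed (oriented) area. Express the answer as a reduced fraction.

Assign L = (0, 0), B = (1, 0), M = (0, 1) — the answer is frame-independent, so this choice is without loss of generality.
1. E lies on line BM with BE:EM = 2:1 ⇒ E = (1/3, 2/3)
2·[LMB] = -1, 2·[LEM] = 1/3
[LMB]:[LEM] = -1:1/3 = -3

[LMB]:[LEM] = -3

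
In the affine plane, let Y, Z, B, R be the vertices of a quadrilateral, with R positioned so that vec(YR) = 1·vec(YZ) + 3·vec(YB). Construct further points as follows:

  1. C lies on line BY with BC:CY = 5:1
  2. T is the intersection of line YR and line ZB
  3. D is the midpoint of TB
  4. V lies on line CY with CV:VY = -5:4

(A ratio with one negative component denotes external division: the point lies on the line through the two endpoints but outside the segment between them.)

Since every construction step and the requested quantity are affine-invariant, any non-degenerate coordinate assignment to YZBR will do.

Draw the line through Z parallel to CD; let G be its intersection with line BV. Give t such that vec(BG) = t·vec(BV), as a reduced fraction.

t = 4

Assign Y = (0, 0), Z = (1, 0), B = (0, 1), R = (1, 3) — the answer is frame-independent, so this choice is without loss of generality.
1. C lies on line BY with BC:CY = 5:1 ⇒ C = (0, 1/6)
2. T is the intersection of line YR and line ZB ⇒ T = (1/4, 3/4)
3. D is the midpoint of TB ⇒ D = (1/8, 7/8)
4. V lies on line CY with CV:VY = -5:4 ⇒ V = (0, -2/3)
through Z parallel to CD: direction (1/8, 17/24); meets BV at G = (0, -17/3)
G = B + t·(V−B) with t = 4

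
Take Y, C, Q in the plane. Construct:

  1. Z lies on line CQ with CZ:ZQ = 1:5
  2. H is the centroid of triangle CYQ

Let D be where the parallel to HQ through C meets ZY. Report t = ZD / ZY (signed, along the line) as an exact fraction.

Choose coordinates Y = (0, 0), C = (1, 0), Q = (0, 1).
1. Z lies on line CQ with CZ:ZQ = 1:5 ⇒ Z = (5/6, 1/6)
2. H is the centroid of triangle CYQ ⇒ H = (1/3, 1/3)
through C parallel to HQ: direction (-1/3, 2/3); meets ZY at D = (10/11, 2/11)
D = Z + t·(Y−Z) with t = -1/11

t = -1/11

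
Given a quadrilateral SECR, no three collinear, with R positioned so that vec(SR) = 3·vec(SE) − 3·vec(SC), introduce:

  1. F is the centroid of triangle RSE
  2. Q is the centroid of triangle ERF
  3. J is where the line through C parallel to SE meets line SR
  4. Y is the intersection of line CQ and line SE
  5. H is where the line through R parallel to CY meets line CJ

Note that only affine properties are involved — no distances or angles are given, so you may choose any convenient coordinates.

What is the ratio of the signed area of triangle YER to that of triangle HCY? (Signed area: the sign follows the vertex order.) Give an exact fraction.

Set S = (0, 0), E = (1, 0), C = (0, 1), R = (3, -3); any affine frame gives the same invariant.
1. F is the centroid of triangle RSE ⇒ F = (4/3, -1)
2. Q is the centroid of triangle ERF ⇒ Q = (16/9, -4/3)
3. J is where the line through C parallel to SE meets line SR ⇒ J = (-1, 1)
4. Y is the intersection of line CQ and line SE ⇒ Y = (16/21, 0)
5. H is where the line through R parallel to CY meets line CJ ⇒ H = (-1/21, 1)
2·[YER] = -5/7, 2·[HCY] = -1/21
[YER]:[HCY] = -5/7:-1/21 = 15

[YER]:[HCY] = 15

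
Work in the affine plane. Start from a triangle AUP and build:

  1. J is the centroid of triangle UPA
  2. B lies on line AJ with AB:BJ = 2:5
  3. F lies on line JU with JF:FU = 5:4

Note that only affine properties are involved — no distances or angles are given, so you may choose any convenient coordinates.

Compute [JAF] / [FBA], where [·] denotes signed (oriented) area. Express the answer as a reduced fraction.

[JAF]:[FBA] = 7/2

Work in coordinates with A = (0, 0), U = (1, 0), P = (0, 1).
1. J is the centroid of triangle UPA ⇒ J = (1/3, 1/3)
2. B lies on line AJ with AB:BJ = 2:5 ⇒ B = (2/21, 2/21)
3. F lies on line JU with JF:FU = 5:4 ⇒ F = (19/27, 4/27)
2·[JAF] = 5/27, 2·[FBA] = 10/189
[JAF]:[FBA] = 5/27:10/189 = 7/2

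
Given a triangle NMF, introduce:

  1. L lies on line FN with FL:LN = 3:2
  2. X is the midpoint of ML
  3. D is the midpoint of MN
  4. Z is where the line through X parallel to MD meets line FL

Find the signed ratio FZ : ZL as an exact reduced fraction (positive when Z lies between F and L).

Assign N = (0, 0), M = (1, 0), F = (0, 1) — the answer is frame-independent, so this choice is without loss of generality.
1. L lies on line FN with FL:LN = 3:2 ⇒ L = (0, 2/5)
2. X is the midpoint of ML ⇒ X = (1/2, 1/5)
3. D is the midpoint of MN ⇒ D = (1/2, 0)
4. Z is where the line through X parallel to MD meets line FL ⇒ Z = (0, 1/5)
Z = F + t·(L−F) with t = 4/3, so FZ:ZL = t:(1−t) = 4/3:-1/3

FZ:ZL = -4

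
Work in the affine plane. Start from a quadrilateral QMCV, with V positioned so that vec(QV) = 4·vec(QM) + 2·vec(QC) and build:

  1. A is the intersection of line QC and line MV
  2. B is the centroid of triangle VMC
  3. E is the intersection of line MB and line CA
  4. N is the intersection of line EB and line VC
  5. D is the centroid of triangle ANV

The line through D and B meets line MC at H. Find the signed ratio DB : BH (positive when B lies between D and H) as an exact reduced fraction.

DB:BH = 1/6

Assign Q = (0, 0), M = (1, 0), C = (0, 1), V = (4, 2) — the answer is frame-independent, so this choice is without loss of generality.
1. A is the intersection of line QC and line MV ⇒ A = (0, -2/3)
2. B is the centroid of triangle VMC ⇒ B = (5/3, 1)
3. E is the intersection of line MB and line CA ⇒ E = (0, -3/2)
4. N is the intersection of line EB and line VC ⇒ N = (2, 3/2)
5. D is the centroid of triangle ANV ⇒ D = (2, 17/18)
line DB meets MC at H = (-1/3, 4/3)
B = D + t·(H−D) with t = 1/7, so DB:BH = 1/7:6/7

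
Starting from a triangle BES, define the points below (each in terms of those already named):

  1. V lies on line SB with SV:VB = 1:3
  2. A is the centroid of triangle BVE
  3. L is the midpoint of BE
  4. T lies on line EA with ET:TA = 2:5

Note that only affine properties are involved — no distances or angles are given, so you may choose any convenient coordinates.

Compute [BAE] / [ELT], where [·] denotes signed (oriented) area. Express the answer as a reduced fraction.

Choose coordinates B = (0, 0), E = (1, 0), S = (0, 1).
1. V lies on line SB with SV:VB = 1:3 ⇒ V = (0, 3/4)
2. A is the centroid of triangle BVE ⇒ A = (1/3, 1/4)
3. L is the midpoint of BE ⇒ L = (1/2, 0)
4. T lies on line EA with ET:TA = 2:5 ⇒ T = (17/21, 1/14)
2·[BAE] = -1/4, 2·[ELT] = -1/28
[BAE]:[ELT] = -1/4:-1/28 = 7

[BAE]:[ELT] = 7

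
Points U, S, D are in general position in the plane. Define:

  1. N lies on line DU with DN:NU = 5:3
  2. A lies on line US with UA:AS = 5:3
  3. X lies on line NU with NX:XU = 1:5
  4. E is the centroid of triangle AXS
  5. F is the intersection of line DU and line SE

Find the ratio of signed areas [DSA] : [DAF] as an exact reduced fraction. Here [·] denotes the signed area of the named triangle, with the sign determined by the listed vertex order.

Assign U = (0, 0), S = (1, 0), D = (0, 1) — the answer is frame-independent, so this choice is without loss of generality.
1. N lies on line DU with DN:NU = 5:3 ⇒ N = (0, 3/8)
2. A lies on line US with UA:AS = 5:3 ⇒ A = (5/8, 0)
3. X lies on line NU with NX:XU = 1:5 ⇒ X = (0, 5/16)
4. E is the centroid of triangle AXS ⇒ E = (13/24, 5/48)
5. F is the intersection of line DU and line SE ⇒ F = (0, 5/22)
2·[DSA] = -3/8, 2·[DAF] = -85/176
[DSA]:[DAF] = -3/8:-85/176 = 66/85

[DSA]:[DAF] = 66/85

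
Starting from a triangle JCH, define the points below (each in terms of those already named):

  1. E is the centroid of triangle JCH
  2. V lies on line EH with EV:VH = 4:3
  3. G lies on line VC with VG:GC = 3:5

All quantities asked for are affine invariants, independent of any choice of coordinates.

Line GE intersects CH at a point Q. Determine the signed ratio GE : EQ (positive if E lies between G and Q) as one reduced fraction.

Choose coordinates J = (0, 0), C = (1, 0), H = (0, 1).
1. E is the centroid of triangle JCH ⇒ E = (1/3, 1/3)
2. V lies on line EH with EV:VH = 4:3 ⇒ V = (1/7, 5/7)
3. G lies on line VC with VG:GC = 3:5 ⇒ G = (13/28, 25/56)
line GE meets CH at Q = (21/41, 20/41)
E = G + t·(Q−G) with t = -41/15, so GE:EQ = -41/15:56/15

GE:EQ = -41/56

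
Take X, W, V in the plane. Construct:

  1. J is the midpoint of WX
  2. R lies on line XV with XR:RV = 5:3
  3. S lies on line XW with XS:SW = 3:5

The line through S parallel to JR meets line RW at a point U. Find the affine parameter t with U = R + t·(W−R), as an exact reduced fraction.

Set X = (0, 0), W = (1, 0), V = (0, 1); any affine frame gives the same invariant.
1. J is the midpoint of WX ⇒ J = (1/2, 0)
2. R lies on line XV with XR:RV = 5:3 ⇒ R = (0, 5/8)
3. S lies on line XW with XS:SW = 3:5 ⇒ S = (3/8, 0)
through S parallel to JR: direction (-1/2, 5/8); meets RW at U = (-1/4, 25/32)
U = R + t·(W−R) with t = -1/4

t = -1/4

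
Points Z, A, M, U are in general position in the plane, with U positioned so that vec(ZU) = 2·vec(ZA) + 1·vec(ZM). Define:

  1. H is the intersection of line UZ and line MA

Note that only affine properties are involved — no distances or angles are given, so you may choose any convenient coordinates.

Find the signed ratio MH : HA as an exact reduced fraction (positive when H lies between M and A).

Assign Z = (0, 0), A = (1, 0), M = (0, 1), U = (2, 1) — the answer is frame-independent, so this choice is without loss of generality.
1. H is the intersection of line UZ and line MA ⇒ H = (2/3, 1/3)
H = M + t·(A−M) with t = 2/3, so MH:HA = t:(1−t) = 2/3:1/3

MH:HA = 2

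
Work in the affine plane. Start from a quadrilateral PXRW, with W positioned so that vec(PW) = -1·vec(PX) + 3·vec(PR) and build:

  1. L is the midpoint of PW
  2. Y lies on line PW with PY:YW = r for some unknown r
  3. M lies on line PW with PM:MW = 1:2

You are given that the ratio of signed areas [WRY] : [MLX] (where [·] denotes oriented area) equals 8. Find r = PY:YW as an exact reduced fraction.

r = -3/4

Choose coordinates P = (0, 0), X = (1, 0), R = (0, 1), W = (-1, 3).
1. L is the midpoint of PW ⇒ L = (-1/2, 3/2)
2. With PY:YW = r, write λ = r/(r+1) so Y = P + λ·(W−P); Y is affine-linear in λ
3. M lies on line PW with PM:MW = 1:2 ⇒ M = (-1/3, 1)
Every point depending on Y is an affine combination of Y and λ-independent points, so each such coordinate is linear in λ; the λ² term in each signed area is a multiple of (W−P)×(W−P) = 0, so 2·[WRY] and 2·[MLX] are each linear in λ. Evaluating at λ=0 and λ=1:
  2·[WRY] = λ − 1,   2·[MLX] = -1/2
So [WRY]:[MLX] = (λ − 1) / (-1/2). Setting this equal to 8:
  λ − 1 = 8·(-1/2)  ⇒  λ = -3
Then r = λ/(1−λ) = (-3)/(4) = -3/4. Check: with r = -3/4, Y = (3, -9) and [WRY]:[MLX] = 8 as required.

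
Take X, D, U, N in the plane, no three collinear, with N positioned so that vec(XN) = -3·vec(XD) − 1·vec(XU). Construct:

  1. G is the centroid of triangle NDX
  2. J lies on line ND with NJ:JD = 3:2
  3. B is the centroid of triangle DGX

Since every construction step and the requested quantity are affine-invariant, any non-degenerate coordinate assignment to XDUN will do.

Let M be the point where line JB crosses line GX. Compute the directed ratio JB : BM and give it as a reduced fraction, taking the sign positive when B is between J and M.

Assign X = (0, 0), D = (1, 0), U = (0, 1), N = (-3, -1) — the answer is frame-independent, so this choice is without loss of generality.
1. G is the centroid of triangle NDX ⇒ G = (-2/3, -1/3)
2. J lies on line ND with NJ:JD = 3:2 ⇒ J = (-3/5, -2/5)
3. B is the centroid of triangle DGX ⇒ B = (1/9, -1/9)
line JB meets GX at M = (-5/3, -5/6)
B = J + t·(M−J) with t = -2/3, so JB:BM = -2/3:5/3

JB:BM = -2/5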